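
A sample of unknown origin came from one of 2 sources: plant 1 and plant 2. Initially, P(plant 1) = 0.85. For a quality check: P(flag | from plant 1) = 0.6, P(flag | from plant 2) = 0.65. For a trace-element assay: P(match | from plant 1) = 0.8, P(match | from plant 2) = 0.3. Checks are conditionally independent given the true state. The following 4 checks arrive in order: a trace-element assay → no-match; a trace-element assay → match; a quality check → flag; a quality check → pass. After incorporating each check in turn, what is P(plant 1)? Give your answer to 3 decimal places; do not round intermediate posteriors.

0.820

After a trace-element assay='no-match': P(plant 1) = 0.2·0.8500 / (0.2·0.8500 + 0.7·0.1500) ≈ 0.6182
After a trace-element assay='match': P(plant 1) = 0.8·0.6182 / (0.8·0.6182 + 0.3·0.3818) ≈ 0.8119
After a quality check='flag': P(plant 1) = 0.6·0.8119 / (0.6·0.8119 + 0.65·0.1881) ≈ 0.7994
After a quality check='pass': P(plant 1) = 0.4·0.7994 / (0.4·0.7994 + 0.35·0.2006) ≈ 0.8200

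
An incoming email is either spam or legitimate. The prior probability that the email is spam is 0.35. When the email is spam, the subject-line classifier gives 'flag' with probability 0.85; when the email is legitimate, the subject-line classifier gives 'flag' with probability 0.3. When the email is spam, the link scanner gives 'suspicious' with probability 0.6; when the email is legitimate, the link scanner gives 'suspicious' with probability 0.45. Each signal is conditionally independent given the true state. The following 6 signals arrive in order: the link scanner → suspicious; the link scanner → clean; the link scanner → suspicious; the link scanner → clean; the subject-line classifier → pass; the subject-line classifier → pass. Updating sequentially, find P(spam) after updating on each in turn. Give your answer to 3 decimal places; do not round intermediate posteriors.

0.023

After the link scanner='suspicious': P(spam) = 0.6·0.3500 / (0.6·0.3500 + 0.45·0.6500) ≈ 0.4179
After the link scanner='clean': P(spam) = 0.4·0.4179 / (0.4·0.4179 + 0.55·0.5821) ≈ 0.3430
After the link scanner='suspicious': P(spam) = 0.6·0.3430 / (0.6·0.3430 + 0.45·0.6570) ≈ 0.4104
After the link scanner='clean': P(spam) = 0.4·0.4104 / (0.4·0.4104 + 0.55·0.5896) ≈ 0.3361
After the subject-line classifier='pass': P(spam) = 0.15·0.3361 / (0.15·0.3361 + 0.7·0.6639) ≈ 0.0979
After the subject-line classifier='pass': P(spam) = 0.15·0.0979 / (0.15·0.0979 + 0.7·0.9021) ≈ 0.0227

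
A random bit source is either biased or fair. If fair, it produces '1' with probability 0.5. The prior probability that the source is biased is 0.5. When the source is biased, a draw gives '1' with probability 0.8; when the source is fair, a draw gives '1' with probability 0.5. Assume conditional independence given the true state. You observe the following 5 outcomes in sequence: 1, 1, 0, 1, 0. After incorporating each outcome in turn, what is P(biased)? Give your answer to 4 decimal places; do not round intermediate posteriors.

Each posterior becomes the prior for the next update.
After '1': P(biased) = 0.8·0.5000 / (0.8·0.5000 + 0.5·0.5000) ≈ 0.6154
After '1': P(biased) = 0.8·0.6154 / (0.8·0.6154 + 0.5·0.3846) ≈ 0.7191
After '0': P(biased) = 0.2·0.7191 / (0.2·0.7191 + 0.5·0.2809) ≈ 0.5059
After '1': P(biased) = 0.8·0.5059 / (0.8·0.5059 + 0.5·0.4941) ≈ 0.6210
After '0': P(biased) = 0.2·0.6210 / (0.2·0.6210 + 0.5·0.3790) ≈ 0.3959

0.3959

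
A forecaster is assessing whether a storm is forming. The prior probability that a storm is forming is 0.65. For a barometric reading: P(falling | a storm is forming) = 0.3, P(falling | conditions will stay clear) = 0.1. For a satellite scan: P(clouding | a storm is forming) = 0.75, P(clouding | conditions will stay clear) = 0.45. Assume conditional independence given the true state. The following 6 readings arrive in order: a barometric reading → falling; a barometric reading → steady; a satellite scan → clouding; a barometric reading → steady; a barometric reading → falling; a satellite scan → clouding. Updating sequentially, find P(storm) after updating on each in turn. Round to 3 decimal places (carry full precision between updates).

After a barometric reading='falling': P(storm) = 0.3·0.6500 / (0.3·0.6500 + 0.1·0.3500) ≈ 0.8478
After a barometric reading='steady': P(storm) = 0.7·0.8478 / (0.7·0.8478 + 0.9·0.1522) ≈ 0.8125
After a satellite scan='clouding': P(storm) = 0.75·0.8125 / (0.75·0.8125 + 0.45·0.1875) ≈ 0.8784
After a barometric reading='steady': P(storm) = 0.7·0.8784 / (0.7·0.8784 + 0.9·0.1216) ≈ 0.8489
After a barometric reading='falling': P(storm) = 0.3·0.8489 / (0.3·0.8489 + 0.1·0.1511) ≈ 0.9440
After a satellite scan='clouding': P(storm) = 0.75·0.9440 / (0.75·0.9440 + 0.45·0.0560) ≈ 0.9656

0.966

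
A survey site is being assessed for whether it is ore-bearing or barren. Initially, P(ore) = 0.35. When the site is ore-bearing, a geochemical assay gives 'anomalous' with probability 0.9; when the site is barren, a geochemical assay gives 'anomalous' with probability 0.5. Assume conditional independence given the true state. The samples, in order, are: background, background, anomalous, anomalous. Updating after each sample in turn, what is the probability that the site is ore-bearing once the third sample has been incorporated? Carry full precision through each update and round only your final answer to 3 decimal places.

0.037

After 'background': P(ore) = 0.1·0.3500 / (0.1·0.3500 + 0.5·0.6500) ≈ 0.0972
After 'background': P(ore) = 0.1·0.0972 / (0.1·0.0972 + 0.5·0.9028) ≈ 0.0211
After 'anomalous': P(ore) = 0.9·0.0211 / (0.9·0.0211 + 0.5·0.9789) ≈ 0.0373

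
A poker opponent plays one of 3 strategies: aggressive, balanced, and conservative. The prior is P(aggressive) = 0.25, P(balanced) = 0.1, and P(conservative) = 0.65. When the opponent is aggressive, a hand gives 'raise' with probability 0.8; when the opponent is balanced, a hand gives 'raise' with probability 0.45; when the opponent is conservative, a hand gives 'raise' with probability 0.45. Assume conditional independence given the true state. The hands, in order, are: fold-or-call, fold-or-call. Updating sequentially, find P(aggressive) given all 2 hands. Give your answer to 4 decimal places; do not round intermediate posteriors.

Apply Bayes' rule sequentially, carrying P(aggressive) forward.
After 'fold-or-call': normaliser = 0.2·0.2500 + 0.55·0.1000 + 0.55·0.6500; P(aggressive) ≈ 0.1081, P(balanced) ≈ 0.1189, P(conservative) ≈ 0.7730
After 'fold-or-call': normaliser = 0.2·0.1081 + 0.55·0.1189 + 0.55·0.7730; P(aggressive) ≈ 0.0422, P(balanced) ≈ 0.1277, P(conservative) ≈ 0.8301

0.0422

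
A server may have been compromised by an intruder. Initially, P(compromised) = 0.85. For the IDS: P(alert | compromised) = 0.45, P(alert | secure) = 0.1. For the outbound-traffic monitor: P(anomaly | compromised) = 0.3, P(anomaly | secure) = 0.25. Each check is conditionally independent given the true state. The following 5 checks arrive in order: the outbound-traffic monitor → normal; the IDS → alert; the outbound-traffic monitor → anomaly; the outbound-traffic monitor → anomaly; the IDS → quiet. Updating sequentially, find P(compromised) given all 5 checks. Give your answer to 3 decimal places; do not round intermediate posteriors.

0.954

After the outbound-traffic monitor='normal': P(compromised) = 0.7·0.8500 / (0.7·0.8500 + 0.75·0.1500) ≈ 0.8410
After the IDS='alert': P(compromised) = 0.45·0.8410 / (0.45·0.8410 + 0.1·0.1590) ≈ 0.9597
After the outbound-traffic monitor='anomaly': P(compromised) = 0.3·0.9597 / (0.3·0.9597 + 0.25·0.0403) ≈ 0.9662
After the outbound-traffic monitor='anomaly': P(compromised) = 0.3·0.9662 / (0.3·0.9662 + 0.25·0.0338) ≈ 0.9716
After the IDS='quiet': P(compromised) = 0.55·0.9716 / (0.55·0.9716 + 0.9·0.0284) ≈ 0.9544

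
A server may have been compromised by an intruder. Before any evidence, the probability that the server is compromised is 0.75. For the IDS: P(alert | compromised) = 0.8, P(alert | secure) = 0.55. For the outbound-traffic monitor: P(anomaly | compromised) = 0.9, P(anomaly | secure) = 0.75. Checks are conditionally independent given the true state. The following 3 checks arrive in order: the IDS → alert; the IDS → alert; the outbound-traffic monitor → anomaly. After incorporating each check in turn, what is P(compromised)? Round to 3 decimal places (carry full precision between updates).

0.884

Each posterior becomes the prior for the next update.
After the IDS='alert': P(compromised) = 0.8·0.7500 / (0.8·0.7500 + 0.55·0.2500) ≈ 0.8136
After the IDS='alert': P(compromised) = 0.8·0.8136 / (0.8·0.8136 + 0.55·0.1864) ≈ 0.8639
After the outbound-traffic monitor='anomaly': P(compromised) = 0.9·0.8639 / (0.9·0.8639 + 0.75·0.1361) ≈ 0.8839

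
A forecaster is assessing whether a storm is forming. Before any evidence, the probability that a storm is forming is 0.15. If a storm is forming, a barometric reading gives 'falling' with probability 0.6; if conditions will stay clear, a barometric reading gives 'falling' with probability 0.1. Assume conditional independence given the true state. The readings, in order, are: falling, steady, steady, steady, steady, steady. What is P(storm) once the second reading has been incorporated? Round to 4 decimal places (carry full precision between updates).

After 'falling': P(storm) = 0.6·0.1500 / (0.6·0.1500 + 0.1·0.8500) ≈ 0.5143
After 'steady': P(storm) = 0.4·0.5143 / (0.4·0.5143 + 0.9·0.4857) ≈ 0.3200

0.3200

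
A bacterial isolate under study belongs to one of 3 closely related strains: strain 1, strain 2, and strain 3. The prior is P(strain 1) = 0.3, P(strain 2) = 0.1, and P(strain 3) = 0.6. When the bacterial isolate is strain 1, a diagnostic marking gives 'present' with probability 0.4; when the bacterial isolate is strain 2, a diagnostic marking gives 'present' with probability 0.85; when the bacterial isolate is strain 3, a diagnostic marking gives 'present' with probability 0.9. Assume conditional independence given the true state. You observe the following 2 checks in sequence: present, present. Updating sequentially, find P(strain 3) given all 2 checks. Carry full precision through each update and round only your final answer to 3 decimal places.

After 'present': normaliser = 0.4·0.3000 + 0.85·0.1000 + 0.9·0.6000; P(strain 1) ≈ 0.1611, P(strain 2) ≈ 0.1141, P(strain 3) ≈ 0.7248
After 'present': normaliser = 0.4·0.1611 + 0.85·0.1141 + 0.9·0.7248; P(strain 1) ≈ 0.0792, P(strain 2) ≈ 0.1192, P(strain 3) ≈ 0.8016

0.802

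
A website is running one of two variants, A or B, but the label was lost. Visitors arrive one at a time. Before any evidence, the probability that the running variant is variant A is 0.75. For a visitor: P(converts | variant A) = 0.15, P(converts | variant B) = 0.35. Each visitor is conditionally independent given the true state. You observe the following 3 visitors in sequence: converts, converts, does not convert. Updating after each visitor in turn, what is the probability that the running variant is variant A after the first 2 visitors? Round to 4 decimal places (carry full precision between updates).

After 'converts': P(A) = 0.15·0.7500 / (0.15·0.7500 + 0.35·0.2500) ≈ 0.5625
After 'converts': P(A) = 0.15·0.5625 / (0.15·0.5625 + 0.35·0.4375) ≈ 0.3553

0.3553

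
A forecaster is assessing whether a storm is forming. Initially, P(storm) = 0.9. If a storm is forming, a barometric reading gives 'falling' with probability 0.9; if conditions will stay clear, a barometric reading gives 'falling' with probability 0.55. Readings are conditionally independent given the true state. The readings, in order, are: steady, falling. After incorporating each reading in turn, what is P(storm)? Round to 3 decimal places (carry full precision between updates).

0.766

After 'steady': P(storm) = 0.1·0.9000 / (0.1·0.9000 + 0.45·0.1000) ≈ 0.6667
After 'falling': P(storm) = 0.9·0.6667 / (0.9·0.6667 + 0.55·0.3333) ≈ 0.7660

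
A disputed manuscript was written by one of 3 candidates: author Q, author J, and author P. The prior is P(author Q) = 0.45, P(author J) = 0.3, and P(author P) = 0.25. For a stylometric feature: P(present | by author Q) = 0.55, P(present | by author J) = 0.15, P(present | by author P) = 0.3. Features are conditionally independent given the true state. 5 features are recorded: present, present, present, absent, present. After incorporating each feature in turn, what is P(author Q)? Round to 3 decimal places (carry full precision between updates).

Apply Bayes' rule sequentially, carrying P(author Q) forward.
After 'present': normaliser = 0.55·0.4500 + 0.15·0.3000 + 0.3·0.2500; P(author Q) ≈ 0.6735, P(author J) ≈ 0.1224, P(author P) ≈ 0.2041
After 'present': normaliser = 0.55·0.6735 + 0.15·0.1224 + 0.3·0.2041; P(author Q) ≈ 0.8231, P(author J) ≈ 0.0408, P(author P) ≈ 0.1361
After 'present': normaliser = 0.55·0.8231 + 0.15·0.0408 + 0.3·0.1361; P(author Q) ≈ 0.9061, P(author J) ≈ 0.0123, P(author P) ≈ 0.0817
After 'absent': normaliser = 0.45·0.9061 + 0.85·0.0123 + 0.7·0.0817; P(author Q) ≈ 0.8578, P(author J) ≈ 0.0219, P(author P) ≈ 0.1203
After 'present': normaliser = 0.55·0.8578 + 0.15·0.0219 + 0.3·0.1203; P(author Q) ≈ 0.9230, P(author J) ≈ 0.0064, P(author P) ≈ 0.0706

0.923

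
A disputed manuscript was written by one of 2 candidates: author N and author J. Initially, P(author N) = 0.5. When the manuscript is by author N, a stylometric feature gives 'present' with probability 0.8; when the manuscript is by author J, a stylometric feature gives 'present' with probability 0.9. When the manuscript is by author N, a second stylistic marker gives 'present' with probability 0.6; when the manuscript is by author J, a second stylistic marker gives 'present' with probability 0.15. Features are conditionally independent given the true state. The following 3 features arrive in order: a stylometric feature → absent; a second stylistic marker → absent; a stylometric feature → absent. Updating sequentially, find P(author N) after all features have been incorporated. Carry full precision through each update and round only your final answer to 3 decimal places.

0.653

After a stylometric feature='absent': P(author N) = 0.2·0.5000 / (0.2·0.5000 + 0.1·0.5000) ≈ 0.6667
After a second stylistic marker='absent': P(author N) = 0.4·0.6667 / (0.4·0.6667 + 0.85·0.3333) ≈ 0.4848
After a stylometric feature='absent': P(author N) = 0.2·0.4848 / (0.2·0.4848 + 0.1·0.5152) ≈ 0.6531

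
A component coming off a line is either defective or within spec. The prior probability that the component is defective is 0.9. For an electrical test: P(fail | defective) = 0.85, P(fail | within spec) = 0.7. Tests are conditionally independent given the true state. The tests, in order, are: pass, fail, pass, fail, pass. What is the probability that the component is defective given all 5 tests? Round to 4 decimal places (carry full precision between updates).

After 'pass': P(defective) = 0.15·0.9000 / (0.15·0.9000 + 0.3·0.1000) ≈ 0.8182
After 'fail': P(defective) = 0.85·0.8182 / (0.85·0.8182 + 0.7·0.1818) ≈ 0.8453
After 'pass': P(defective) = 0.15·0.8453 / (0.15·0.8453 + 0.3·0.1547) ≈ 0.7321
After 'fail': P(defective) = 0.85·0.7321 / (0.85·0.7321 + 0.7·0.2679) ≈ 0.7684
After 'pass': P(defective) = 0.15·0.7684 / (0.15·0.7684 + 0.3·0.2316) ≈ 0.6239

0.6239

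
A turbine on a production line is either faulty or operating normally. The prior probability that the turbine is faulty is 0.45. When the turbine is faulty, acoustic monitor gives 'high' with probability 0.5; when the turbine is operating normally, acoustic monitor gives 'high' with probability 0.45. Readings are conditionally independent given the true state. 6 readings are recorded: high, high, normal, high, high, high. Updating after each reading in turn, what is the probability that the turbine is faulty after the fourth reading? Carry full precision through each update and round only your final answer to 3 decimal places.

After 'high': P(faulty) = 0.5·0.4500 / (0.5·0.4500 + 0.45·0.5500) ≈ 0.4762
After 'high': P(faulty) = 0.5·0.4762 / (0.5·0.4762 + 0.45·0.5238) ≈ 0.5025
After 'normal': P(faulty) = 0.5·0.5025 / (0.5·0.5025 + 0.55·0.4975) ≈ 0.4787
After 'high': P(faulty) = 0.5·0.4787 / (0.5·0.4787 + 0.45·0.5213) ≈ 0.5050

0.505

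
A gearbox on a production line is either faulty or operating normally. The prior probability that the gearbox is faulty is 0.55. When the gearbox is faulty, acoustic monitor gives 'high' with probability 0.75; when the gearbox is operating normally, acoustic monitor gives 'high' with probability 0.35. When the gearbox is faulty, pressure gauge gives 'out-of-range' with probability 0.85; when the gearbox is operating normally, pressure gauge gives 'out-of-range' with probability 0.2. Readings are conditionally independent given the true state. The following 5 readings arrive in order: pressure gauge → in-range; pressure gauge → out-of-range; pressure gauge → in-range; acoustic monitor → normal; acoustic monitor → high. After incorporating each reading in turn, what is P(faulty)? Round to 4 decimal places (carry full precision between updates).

0.1308

After pressure gauge='in-range': P(faulty) = 0.15·0.5500 / (0.15·0.5500 + 0.8·0.4500) ≈ 0.1864
After pressure gauge='out-of-range': P(faulty) = 0.85·0.1864 / (0.85·0.1864 + 0.2·0.8136) ≈ 0.4934
After pressure gauge='in-range': P(faulty) = 0.15·0.4934 / (0.15·0.4934 + 0.8·0.5066) ≈ 0.1544
After acoustic monitor='normal': P(faulty) = 0.25·0.1544 / (0.25·0.1544 + 0.65·0.8456) ≈ 0.0656
After acoustic monitor='high': P(faulty) = 0.75·0.0656 / (0.75·0.0656 + 0.35·0.9344) ≈ 0.1308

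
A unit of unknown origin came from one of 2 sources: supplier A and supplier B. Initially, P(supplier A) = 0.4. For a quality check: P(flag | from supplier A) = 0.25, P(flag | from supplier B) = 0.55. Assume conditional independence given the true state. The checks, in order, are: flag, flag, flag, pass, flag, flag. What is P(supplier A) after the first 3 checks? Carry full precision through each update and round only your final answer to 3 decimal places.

0.059

Each posterior becomes the prior for the next update.
After 'flag': P(supplier A) = 0.25·0.4000 / (0.25·0.4000 + 0.55·0.6000) ≈ 0.2326
After 'flag': P(supplier A) = 0.25·0.2326 / (0.25·0.2326 + 0.55·0.7674) ≈ 0.1211
After 'flag': P(supplier A) = 0.25·0.1211 / (0.25·0.1211 + 0.55·0.8789) ≈ 0.0589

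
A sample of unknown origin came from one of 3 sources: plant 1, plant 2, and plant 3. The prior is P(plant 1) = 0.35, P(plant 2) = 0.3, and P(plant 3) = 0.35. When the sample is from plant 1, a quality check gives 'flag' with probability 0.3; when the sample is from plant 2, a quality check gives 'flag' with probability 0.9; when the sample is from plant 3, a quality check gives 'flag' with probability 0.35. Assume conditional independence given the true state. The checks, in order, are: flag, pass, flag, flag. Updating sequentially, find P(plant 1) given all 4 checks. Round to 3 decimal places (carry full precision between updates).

Each posterior becomes the prior for the next update.
After 'flag': normaliser = 0.3·0.3500 + 0.9·0.3000 + 0.35·0.3500; P(plant 1) ≈ 0.2111, P(plant 2) ≈ 0.5427, P(plant 3) ≈ 0.2462
After 'pass': normaliser = 0.7·0.2111 + 0.1·0.5427 + 0.65·0.2462; P(plant 1) ≈ 0.4080, P(plant 2) ≈ 0.1499, P(plant 3) ≈ 0.4421
After 'flag': normaliser = 0.3·0.4080 + 0.9·0.1499 + 0.35·0.4421; P(plant 1) ≈ 0.2971, P(plant 2) ≈ 0.3274, P(plant 3) ≈ 0.3755
After 'flag': normaliser = 0.3·0.2971 + 0.9·0.3274 + 0.35·0.3755; P(plant 1) ≈ 0.1730, P(plant 2) ≈ 0.5719, P(plant 3) ≈ 0.2551

0.173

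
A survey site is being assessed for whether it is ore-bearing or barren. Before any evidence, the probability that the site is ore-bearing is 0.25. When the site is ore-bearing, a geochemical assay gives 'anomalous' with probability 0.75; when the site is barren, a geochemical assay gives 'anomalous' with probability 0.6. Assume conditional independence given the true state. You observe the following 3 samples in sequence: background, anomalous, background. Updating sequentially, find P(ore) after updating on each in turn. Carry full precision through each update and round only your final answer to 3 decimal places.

Each posterior becomes the prior for the next update.
After 'background': P(ore) = 0.25·0.2500 / (0.25·0.2500 + 0.4·0.7500) ≈ 0.1724
After 'anomalous': P(ore) = 0.75·0.1724 / (0.75·0.1724 + 0.6·0.8276) ≈ 0.2066
After 'background': P(ore) = 0.25·0.2066 / (0.25·0.2066 + 0.4·0.7934) ≈ 0.1400

0.140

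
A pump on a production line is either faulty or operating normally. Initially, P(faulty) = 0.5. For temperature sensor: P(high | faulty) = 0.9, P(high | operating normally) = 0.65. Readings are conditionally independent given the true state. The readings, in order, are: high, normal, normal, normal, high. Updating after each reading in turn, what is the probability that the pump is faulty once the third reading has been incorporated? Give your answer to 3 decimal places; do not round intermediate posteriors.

After 'high': P(faulty) = 0.9·0.5000 / (0.9·0.5000 + 0.65·0.5000) ≈ 0.5806
After 'normal': P(faulty) = 0.1·0.5806 / (0.1·0.5806 + 0.35·0.4194) ≈ 0.2835
After 'normal': P(faulty) = 0.1·0.2835 / (0.1·0.2835 + 0.35·0.7165) ≈ 0.1016

0.102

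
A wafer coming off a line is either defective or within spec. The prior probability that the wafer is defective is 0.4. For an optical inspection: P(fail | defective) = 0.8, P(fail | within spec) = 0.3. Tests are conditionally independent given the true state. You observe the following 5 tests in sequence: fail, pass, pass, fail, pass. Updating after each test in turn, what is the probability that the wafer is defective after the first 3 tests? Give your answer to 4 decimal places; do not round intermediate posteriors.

0.1267

Each posterior becomes the prior for the next update.
After 'fail': P(defective) = 0.8·0.4000 / (0.8·0.4000 + 0.3·0.6000) ≈ 0.6400
After 'pass': P(defective) = 0.2·0.6400 / (0.2·0.6400 + 0.7·0.3600) ≈ 0.3368
After 'pass': P(defective) = 0.2·0.3368 / (0.2·0.3368 + 0.7·0.6632) ≈ 0.1267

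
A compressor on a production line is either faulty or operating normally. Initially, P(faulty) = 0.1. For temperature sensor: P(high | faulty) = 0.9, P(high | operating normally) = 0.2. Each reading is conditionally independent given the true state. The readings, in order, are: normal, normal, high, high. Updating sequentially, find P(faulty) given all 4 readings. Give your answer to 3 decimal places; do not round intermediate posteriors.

After 'normal': P(faulty) = 0.1·0.1000 / (0.1·0.1000 + 0.8·0.9000) ≈ 0.0137
After 'normal': P(faulty) = 0.1·0.0137 / (0.1·0.0137 + 0.8·0.9863) ≈ 0.0017
After 'high': P(faulty) = 0.9·0.0017 / (0.9·0.0017 + 0.2·0.9983) ≈ 0.0078
After 'high': P(faulty) = 0.9·0.0078 / (0.9·0.0078 + 0.2·0.9922) ≈ 0.0340

0.034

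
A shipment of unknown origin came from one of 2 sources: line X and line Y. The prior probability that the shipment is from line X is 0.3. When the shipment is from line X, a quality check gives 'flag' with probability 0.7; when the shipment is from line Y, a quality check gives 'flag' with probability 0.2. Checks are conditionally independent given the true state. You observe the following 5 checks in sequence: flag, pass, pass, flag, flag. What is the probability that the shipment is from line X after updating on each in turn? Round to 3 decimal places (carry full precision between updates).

After 'flag': P(line X) = 0.7·0.3000 / (0.7·0.3000 + 0.2·0.7000) ≈ 0.6000
After 'pass': P(line X) = 0.3·0.6000 / (0.3·0.6000 + 0.8·0.4000) ≈ 0.3600
After 'pass': P(line X) = 0.3·0.3600 / (0.3·0.3600 + 0.8·0.6400) ≈ 0.1742
After 'flag': P(line X) = 0.7·0.1742 / (0.7·0.1742 + 0.2·0.8258) ≈ 0.4247
After 'flag': P(line X) = 0.7·0.4247 / (0.7·0.4247 + 0.2·0.5753) ≈ 0.7210

0.721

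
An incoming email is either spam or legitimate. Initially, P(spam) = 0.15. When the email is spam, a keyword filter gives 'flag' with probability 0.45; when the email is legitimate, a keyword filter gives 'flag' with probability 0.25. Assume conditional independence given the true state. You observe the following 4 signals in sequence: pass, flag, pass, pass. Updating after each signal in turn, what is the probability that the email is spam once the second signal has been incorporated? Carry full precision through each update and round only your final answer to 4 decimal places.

After 'pass': P(spam) = 0.55·0.1500 / (0.55·0.1500 + 0.75·0.8500) ≈ 0.1146
After 'flag': P(spam) = 0.45·0.1146 / (0.45·0.1146 + 0.25·0.8854) ≈ 0.1889

0.1889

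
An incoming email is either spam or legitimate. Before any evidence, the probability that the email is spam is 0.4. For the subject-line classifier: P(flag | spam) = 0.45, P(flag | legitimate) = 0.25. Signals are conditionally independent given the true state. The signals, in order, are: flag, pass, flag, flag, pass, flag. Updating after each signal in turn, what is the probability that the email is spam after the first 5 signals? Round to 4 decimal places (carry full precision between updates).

0.6765

Apply Bayes' rule sequentially, carrying P(spam) forward.
After 'flag': P(spam) = 0.45·0.4000 / (0.45·0.4000 + 0.25·0.6000) ≈ 0.5455
After 'pass': P(spam) = 0.55·0.5455 / (0.55·0.5455 + 0.75·0.4545) ≈ 0.4681
After 'flag': P(spam) = 0.45·0.4681 / (0.45·0.4681 + 0.25·0.5319) ≈ 0.6130
After 'flag': P(spam) = 0.45·0.6130 / (0.45·0.6130 + 0.25·0.3870) ≈ 0.7403
After 'pass': P(spam) = 0.55·0.7403 / (0.55·0.7403 + 0.75·0.2597) ≈ 0.6765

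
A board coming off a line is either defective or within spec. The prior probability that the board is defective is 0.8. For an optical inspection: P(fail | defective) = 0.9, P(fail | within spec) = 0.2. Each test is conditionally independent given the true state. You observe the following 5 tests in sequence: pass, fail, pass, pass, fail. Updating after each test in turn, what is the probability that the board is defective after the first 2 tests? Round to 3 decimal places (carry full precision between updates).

After 'pass': P(defective) = 0.1·0.8000 / (0.1·0.8000 + 0.8·0.2000) ≈ 0.3333
After 'fail': P(defective) = 0.9·0.3333 / (0.9·0.3333 + 0.2·0.6667) ≈ 0.6923

0.692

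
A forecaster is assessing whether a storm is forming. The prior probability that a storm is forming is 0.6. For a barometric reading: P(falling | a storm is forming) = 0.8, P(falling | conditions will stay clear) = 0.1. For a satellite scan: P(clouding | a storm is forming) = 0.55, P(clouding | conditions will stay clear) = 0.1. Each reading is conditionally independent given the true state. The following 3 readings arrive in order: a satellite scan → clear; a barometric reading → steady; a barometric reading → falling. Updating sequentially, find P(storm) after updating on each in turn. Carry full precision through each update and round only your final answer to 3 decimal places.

0.571

Each posterior becomes the prior for the next update.
After a satellite scan='clear': P(storm) = 0.45·0.6000 / (0.45·0.6000 + 0.9·0.4000) ≈ 0.4286
After a barometric reading='steady': P(storm) = 0.2·0.4286 / (0.2·0.4286 + 0.9·0.5714) ≈ 0.1429
After a barometric reading='falling': P(storm) = 0.8·0.1429 / (0.8·0.1429 + 0.1·0.8571) ≈ 0.5714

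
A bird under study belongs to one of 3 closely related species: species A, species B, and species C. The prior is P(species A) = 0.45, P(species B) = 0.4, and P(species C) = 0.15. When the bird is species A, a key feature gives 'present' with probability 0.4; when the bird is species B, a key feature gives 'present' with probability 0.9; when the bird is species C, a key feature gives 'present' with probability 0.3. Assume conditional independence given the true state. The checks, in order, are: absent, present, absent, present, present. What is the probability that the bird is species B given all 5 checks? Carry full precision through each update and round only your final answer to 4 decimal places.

0.1910

After 'absent': normaliser = 0.6·0.4500 + 0.1·0.4000 + 0.7·0.1500; P(species A) ≈ 0.6506, P(species B) ≈ 0.0964, P(species C) ≈ 0.2530
After 'present': normaliser = 0.4·0.6506 + 0.9·0.0964 + 0.3·0.2530; P(species A) ≈ 0.6154, P(species B) ≈ 0.2051, P(species C) ≈ 0.1795
After 'absent': normaliser = 0.6·0.6154 + 0.1·0.2051 + 0.7·0.1795; P(species A) ≈ 0.7164, P(species B) ≈ 0.0398, P(species C) ≈ 0.2438
After 'present': normaliser = 0.4·0.7164 + 0.9·0.0398 + 0.3·0.2438; P(species A) ≈ 0.7245, P(species B) ≈ 0.0906, P(species C) ≈ 0.1849
After 'present': normaliser = 0.4·0.7245 + 0.9·0.0906 + 0.3·0.1849; P(species A) ≈ 0.6790, P(species B) ≈ 0.1910, P(species C) ≈ 0.1300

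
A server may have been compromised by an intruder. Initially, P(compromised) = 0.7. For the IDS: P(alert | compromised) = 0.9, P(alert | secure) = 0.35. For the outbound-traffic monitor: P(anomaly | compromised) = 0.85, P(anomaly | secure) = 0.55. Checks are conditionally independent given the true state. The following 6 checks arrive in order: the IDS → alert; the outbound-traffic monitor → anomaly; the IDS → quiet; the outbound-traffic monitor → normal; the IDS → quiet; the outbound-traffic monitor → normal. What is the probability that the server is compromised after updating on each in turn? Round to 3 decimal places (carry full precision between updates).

0.024

After the IDS='alert': P(compromised) = 0.9·0.7000 / (0.9·0.7000 + 0.35·0.3000) ≈ 0.8571
After the outbound-traffic monitor='anomaly': P(compromised) = 0.85·0.8571 / (0.85·0.8571 + 0.55·0.1429) ≈ 0.9027
After the IDS='quiet': P(compromised) = 0.1·0.9027 / (0.1·0.9027 + 0.65·0.0973) ≈ 0.5879
After the outbound-traffic monitor='normal': P(compromised) = 0.15·0.5879 / (0.15·0.5879 + 0.45·0.4121) ≈ 0.3223
After the IDS='quiet': P(compromised) = 0.1·0.3223 / (0.1·0.3223 + 0.65·0.6777) ≈ 0.0682
After the outbound-traffic monitor='normal': P(compromised) = 0.15·0.0682 / (0.15·0.0682 + 0.45·0.9318) ≈ 0.0238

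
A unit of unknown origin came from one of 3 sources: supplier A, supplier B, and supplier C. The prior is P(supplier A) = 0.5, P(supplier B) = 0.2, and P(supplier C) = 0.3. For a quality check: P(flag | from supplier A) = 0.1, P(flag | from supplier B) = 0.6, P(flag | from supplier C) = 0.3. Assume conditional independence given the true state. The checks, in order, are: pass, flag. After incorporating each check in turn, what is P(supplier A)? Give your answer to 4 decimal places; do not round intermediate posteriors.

After 'pass': normaliser = 0.9·0.5000 + 0.4·0.2000 + 0.7·0.3000; P(supplier A) ≈ 0.6081, P(supplier B) ≈ 0.1081, P(supplier C) ≈ 0.2838
After 'flag': normaliser = 0.1·0.6081 + 0.6·0.1081 + 0.3·0.2838; P(supplier A) ≈ 0.2885, P(supplier B) ≈ 0.3077, P(supplier C) ≈ 0.4038

0.2885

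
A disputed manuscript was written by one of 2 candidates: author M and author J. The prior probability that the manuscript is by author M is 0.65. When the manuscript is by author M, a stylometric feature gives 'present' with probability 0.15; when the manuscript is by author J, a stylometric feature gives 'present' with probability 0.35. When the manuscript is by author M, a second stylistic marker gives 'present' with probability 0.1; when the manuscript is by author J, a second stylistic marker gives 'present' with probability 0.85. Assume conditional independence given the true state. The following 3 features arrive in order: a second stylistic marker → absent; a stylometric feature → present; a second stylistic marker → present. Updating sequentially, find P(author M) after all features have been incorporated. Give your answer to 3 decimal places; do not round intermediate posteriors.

After a second stylistic marker='absent': P(author M) = 0.9·0.6500 / (0.9·0.6500 + 0.15·0.3500) ≈ 0.9176
After a stylometric feature='present': P(author M) = 0.15·0.9176 / (0.15·0.9176 + 0.35·0.0824) ≈ 0.8269
After a second stylistic marker='present': P(author M) = 0.1·0.8269 / (0.1·0.8269 + 0.85·0.1731) ≈ 0.3597

0.360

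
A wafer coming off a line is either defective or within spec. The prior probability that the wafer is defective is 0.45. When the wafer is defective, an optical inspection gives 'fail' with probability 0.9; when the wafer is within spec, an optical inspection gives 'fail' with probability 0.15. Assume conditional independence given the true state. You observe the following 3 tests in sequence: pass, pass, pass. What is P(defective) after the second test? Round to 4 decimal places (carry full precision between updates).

0.0112

After 'pass': P(defective) = 0.1·0.4500 / (0.1·0.4500 + 0.85·0.5500) ≈ 0.0878
After 'pass': P(defective) = 0.1·0.0878 / (0.1·0.0878 + 0.85·0.9122) ≈ 0.0112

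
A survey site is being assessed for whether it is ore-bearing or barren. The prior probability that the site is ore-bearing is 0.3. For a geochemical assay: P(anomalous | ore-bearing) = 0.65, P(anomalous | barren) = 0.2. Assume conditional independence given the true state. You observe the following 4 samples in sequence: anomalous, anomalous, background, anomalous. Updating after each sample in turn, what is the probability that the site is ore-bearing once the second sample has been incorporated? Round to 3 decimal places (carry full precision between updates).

0.819

Apply Bayes' rule sequentially, carrying P(ore) forward.
After 'anomalous': P(ore) = 0.65·0.3000 / (0.65·0.3000 + 0.2·0.7000) ≈ 0.5821
After 'anomalous': P(ore) = 0.65·0.5821 / (0.65·0.5821 + 0.2·0.4179) ≈ 0.8191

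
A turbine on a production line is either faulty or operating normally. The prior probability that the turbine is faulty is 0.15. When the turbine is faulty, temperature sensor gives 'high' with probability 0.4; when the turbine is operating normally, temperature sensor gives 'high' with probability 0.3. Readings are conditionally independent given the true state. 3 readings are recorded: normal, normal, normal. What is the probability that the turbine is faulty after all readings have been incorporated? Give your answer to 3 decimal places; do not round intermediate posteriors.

0.100

After 'normal': P(faulty) = 0.6·0.1500 / (0.6·0.1500 + 0.7·0.8500) ≈ 0.1314
After 'normal': P(faulty) = 0.6·0.1314 / (0.6·0.1314 + 0.7·0.8686) ≈ 0.1148
After 'normal': P(faulty) = 0.6·0.1148 / (0.6·0.1148 + 0.7·0.8852) ≈ 0.1000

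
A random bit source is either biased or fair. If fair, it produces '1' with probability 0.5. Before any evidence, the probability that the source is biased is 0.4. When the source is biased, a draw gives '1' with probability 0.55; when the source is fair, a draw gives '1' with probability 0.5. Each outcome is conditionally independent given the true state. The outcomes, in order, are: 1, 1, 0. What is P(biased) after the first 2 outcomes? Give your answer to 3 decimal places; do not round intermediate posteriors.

After '1': P(biased) = 0.55·0.4000 / (0.55·0.4000 + 0.5·0.6000) ≈ 0.4231
After '1': P(biased) = 0.55·0.4231 / (0.55·0.4231 + 0.5·0.5769) ≈ 0.4465

0.446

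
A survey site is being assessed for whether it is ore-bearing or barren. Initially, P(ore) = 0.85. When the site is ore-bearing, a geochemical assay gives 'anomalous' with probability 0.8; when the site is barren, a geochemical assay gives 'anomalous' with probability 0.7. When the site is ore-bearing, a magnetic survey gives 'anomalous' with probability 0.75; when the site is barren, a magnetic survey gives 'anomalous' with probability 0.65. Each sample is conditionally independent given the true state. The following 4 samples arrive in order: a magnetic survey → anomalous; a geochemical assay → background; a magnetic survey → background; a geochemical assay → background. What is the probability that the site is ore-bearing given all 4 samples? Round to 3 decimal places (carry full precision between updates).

After a magnetic survey='anomalous': P(ore) = 0.75·0.8500 / (0.75·0.8500 + 0.65·0.1500) ≈ 0.8673
After a geochemical assay='background': P(ore) = 0.2·0.8673 / (0.2·0.8673 + 0.3·0.1327) ≈ 0.8134
After a magnetic survey='background': P(ore) = 0.25·0.8134 / (0.25·0.8134 + 0.35·0.1866) ≈ 0.7569
After a geochemical assay='background': P(ore) = 0.2·0.7569 / (0.2·0.7569 + 0.3·0.2431) ≈ 0.6749

0.675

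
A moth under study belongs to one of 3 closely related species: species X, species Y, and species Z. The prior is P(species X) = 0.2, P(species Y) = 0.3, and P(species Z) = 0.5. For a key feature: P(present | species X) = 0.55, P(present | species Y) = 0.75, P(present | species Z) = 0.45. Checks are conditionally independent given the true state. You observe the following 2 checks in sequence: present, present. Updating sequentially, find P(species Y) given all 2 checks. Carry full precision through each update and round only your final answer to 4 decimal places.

After 'present': normaliser = 0.55·0.2000 + 0.75·0.3000 + 0.45·0.5000; P(species X) ≈ 0.1964, P(species Y) ≈ 0.4018, P(species Z) ≈ 0.4018
After 'present': normaliser = 0.55·0.1964 + 0.75·0.4018 + 0.45·0.4018; P(species X) ≈ 0.1831, P(species Y) ≈ 0.5106, P(species Z) ≈ 0.3064

0.5106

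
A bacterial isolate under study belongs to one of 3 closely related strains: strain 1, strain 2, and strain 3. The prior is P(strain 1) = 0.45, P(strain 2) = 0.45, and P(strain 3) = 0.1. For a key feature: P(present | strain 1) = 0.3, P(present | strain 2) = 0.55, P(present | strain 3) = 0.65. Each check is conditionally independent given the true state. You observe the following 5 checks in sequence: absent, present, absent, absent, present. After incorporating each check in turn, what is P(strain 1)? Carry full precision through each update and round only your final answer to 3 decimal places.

0.494

Apply Bayes' rule sequentially, carrying P(strain 1) forward.
After 'absent': normaliser = 0.7·0.4500 + 0.45·0.4500 + 0.35·0.1000; P(strain 1) ≈ 0.5701, P(strain 2) ≈ 0.3665, P(strain 3) ≈ 0.0633
After 'present': normaliser = 0.3·0.5701 + 0.55·0.3665 + 0.65·0.0633; P(strain 1) ≈ 0.4133, P(strain 2) ≈ 0.4872, P(strain 3) ≈ 0.0995
After 'absent': normaliser = 0.7·0.4133 + 0.45·0.4872 + 0.35·0.0995; P(strain 1) ≈ 0.5325, P(strain 2) ≈ 0.4034, P(strain 3) ≈ 0.0641
After 'absent': normaliser = 0.7·0.5325 + 0.45·0.4034 + 0.35·0.0641; P(strain 1) ≈ 0.6463, P(strain 2) ≈ 0.3148, P(strain 3) ≈ 0.0389
After 'present': normaliser = 0.3·0.6463 + 0.55·0.3148 + 0.65·0.0389; P(strain 1) ≈ 0.4942, P(strain 2) ≈ 0.4413, P(strain 3) ≈ 0.0644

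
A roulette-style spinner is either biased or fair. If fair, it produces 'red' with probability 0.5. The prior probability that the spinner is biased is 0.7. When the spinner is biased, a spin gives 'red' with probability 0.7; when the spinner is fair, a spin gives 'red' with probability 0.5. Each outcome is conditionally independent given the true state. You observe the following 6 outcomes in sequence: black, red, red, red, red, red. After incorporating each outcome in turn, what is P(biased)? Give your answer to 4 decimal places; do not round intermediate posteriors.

Apply Bayes' rule sequentially, carrying P(biased) forward.
After 'black': P(biased) = 0.3·0.7000 / (0.3·0.7000 + 0.5·0.3000) ≈ 0.5833
After 'red': P(biased) = 0.7·0.5833 / (0.7·0.5833 + 0.5·0.4167) ≈ 0.6622
After 'red': P(biased) = 0.7·0.6622 / (0.7·0.6622 + 0.5·0.3378) ≈ 0.7329
After 'red': P(biased) = 0.7·0.7329 / (0.7·0.7329 + 0.5·0.2671) ≈ 0.7935
After 'red': P(biased) = 0.7·0.7935 / (0.7·0.7935 + 0.5·0.2065) ≈ 0.8432
After 'red': P(biased) = 0.7·0.8432 / (0.7·0.8432 + 0.5·0.1568) ≈ 0.8828

0.8828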